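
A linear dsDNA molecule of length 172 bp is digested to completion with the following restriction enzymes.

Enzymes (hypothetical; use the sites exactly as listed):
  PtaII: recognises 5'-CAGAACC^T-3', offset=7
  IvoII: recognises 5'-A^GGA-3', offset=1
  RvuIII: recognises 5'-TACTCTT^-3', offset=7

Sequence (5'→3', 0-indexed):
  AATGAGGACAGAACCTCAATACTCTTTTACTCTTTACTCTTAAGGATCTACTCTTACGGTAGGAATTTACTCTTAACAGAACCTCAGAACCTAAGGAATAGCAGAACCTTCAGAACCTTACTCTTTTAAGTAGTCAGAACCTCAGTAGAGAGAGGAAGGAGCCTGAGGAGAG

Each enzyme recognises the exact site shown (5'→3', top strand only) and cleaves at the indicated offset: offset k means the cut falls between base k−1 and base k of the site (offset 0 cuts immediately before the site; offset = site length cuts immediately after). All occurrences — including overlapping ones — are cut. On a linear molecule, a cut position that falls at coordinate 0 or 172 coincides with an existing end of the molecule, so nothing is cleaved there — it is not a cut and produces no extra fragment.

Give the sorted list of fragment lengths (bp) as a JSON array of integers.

[2,3,4,5,6,6,7,8,8,8,9,9,9,10,11,12,12,13,14,16]

Scan for sites:
  PtaII CAGAACCT/7: at [8, 76, 84, 101, 110, 134] ⇒ [15, 83, 91, 108, 117, 141]
  IvoII AGGA/1: at [4, 42, 60, 93, 152, 156, 165] ⇒ [5, 43, 61, 94, 153, 157, 166]
  RvuIII TACTCTT/7: at [19, 27, 34, 48, 67, 118] ⇒ [26, 34, 41, 55, 74, 125]

Pooled cuts: [5, 15, 26, 34, 41, 43, 55, 61, 74, 83, 91, 94, 108, 117, 125, 141, 153, 157, 166]

Fragment lengths:
  [0,5): 5 bp
  [5,15): 10 bp
  [15,26): 11 bp
  [26,34): 8 bp
  [34,41): 7 bp
  [41,43): 2 bp
  [43,55): 12 bp
  [55,61): 6 bp
  [61,74): 13 bp
  [74,83): 9 bp
  [83,91): 8 bp
  [91,94): 3 bp
  [94,108): 14 bp
  [108,117): 9 bp
  [117,125): 8 bp
  [125,141): 16 bp
  [141,153): 12 bp
  [153,157): 4 bp
  [157,166): 9 bp
  [166,172): 6 bp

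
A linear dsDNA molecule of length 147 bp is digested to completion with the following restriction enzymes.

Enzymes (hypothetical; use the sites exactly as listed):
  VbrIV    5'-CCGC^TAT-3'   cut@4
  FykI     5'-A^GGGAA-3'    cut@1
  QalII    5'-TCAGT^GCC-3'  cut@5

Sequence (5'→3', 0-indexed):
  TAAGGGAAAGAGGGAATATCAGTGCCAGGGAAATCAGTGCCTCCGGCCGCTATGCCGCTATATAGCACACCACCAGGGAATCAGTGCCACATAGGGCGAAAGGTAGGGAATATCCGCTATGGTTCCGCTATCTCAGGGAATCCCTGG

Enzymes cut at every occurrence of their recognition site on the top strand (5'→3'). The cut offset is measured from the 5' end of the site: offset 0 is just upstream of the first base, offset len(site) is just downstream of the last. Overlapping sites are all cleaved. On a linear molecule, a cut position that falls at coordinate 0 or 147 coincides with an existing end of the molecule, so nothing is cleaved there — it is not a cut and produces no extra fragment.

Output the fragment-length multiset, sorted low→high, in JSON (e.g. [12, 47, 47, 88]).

Scan for sites:
  VbrIV (CCGCTAT, off=4): starts [46, 54, 113, 124] → cuts [50, 58, 117, 128]
  FykI (AGGGAA, off=1): starts [2, 10, 26, 74, 104, 134] → cuts [3, 11, 27, 75, 105, 135]
  QalII (TCAGTGCC, off=5): starts [18, 33, 80] → cuts [23, 38, 85]

All cut coordinates (distinct, sorted): [3, 11, 23, 27, 38, 50, 58, 75, 85, 105, 117, 128, 135]

Fragment lengths:
  [0,3): 3 bp
  [3,11): 8 bp
  [11,23): 12 bp
  [23,27): 4 bp
  [27,38): 11 bp
  [38,50): 12 bp
  [50,58): 8 bp
  [58,75): 17 bp
  [75,85): 10 bp
  [85,105): 20 bp
  [105,117): 12 bp
  [117,128): 11 bp
  [128,135): 7 bp
  [135,147): 12 bp

[3,4,7,8,8,10,11,11,12,12,12,12,17,20]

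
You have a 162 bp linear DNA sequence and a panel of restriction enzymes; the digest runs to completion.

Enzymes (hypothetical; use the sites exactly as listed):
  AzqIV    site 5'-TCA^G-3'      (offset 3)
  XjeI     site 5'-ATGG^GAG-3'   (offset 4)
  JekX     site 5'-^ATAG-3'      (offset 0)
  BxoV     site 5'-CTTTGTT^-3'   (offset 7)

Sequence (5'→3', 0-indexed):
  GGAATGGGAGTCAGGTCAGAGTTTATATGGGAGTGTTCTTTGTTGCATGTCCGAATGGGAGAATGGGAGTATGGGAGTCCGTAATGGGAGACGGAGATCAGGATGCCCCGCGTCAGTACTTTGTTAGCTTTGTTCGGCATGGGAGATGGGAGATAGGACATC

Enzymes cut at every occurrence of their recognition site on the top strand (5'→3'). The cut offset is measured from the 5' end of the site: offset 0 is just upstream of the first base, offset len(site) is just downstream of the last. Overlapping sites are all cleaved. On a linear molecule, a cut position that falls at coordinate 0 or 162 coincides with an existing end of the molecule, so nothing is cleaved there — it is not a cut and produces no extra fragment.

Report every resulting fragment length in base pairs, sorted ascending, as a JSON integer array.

Per-enzyme occurrences:
  AzqIV (TCAG, off=3): starts [10, 15, 97, 112] → cuts [13, 18, 100, 115]
  XjeI (ATGGGAG, off=4): starts [3, 26, 54, 62, 70, 83, 138, 145] → cuts [7, 30, 58, 66, 74, 87, 142, 149]
  JekX (ATAG, off=0): starts [152] → cuts [152]
  BxoV (CTTTGTT, off=7): starts [37, 118, 127] → cuts [44, 125, 134]

Pooled cuts: [7, 13, 18, 30, 44, 58, 66, 74, 87, 100, 115, 125, 134, 142, 149, 152]

Fragments:
  [0,7): 7 bp
  [7,13): 6 bp
  [13,18): 5 bp
  [18,30): 12 bp
  [30,44): 14 bp
  [44,58): 14 bp
  [58,66): 8 bp
  [66,74): 8 bp
  [74,87): 13 bp
  [87,100): 13 bp
  [100,115): 15 bp
  [115,125): 10 bp
  [125,134): 9 bp
  [134,142): 8 bp
  [142,149): 7 bp
  [149,152): 3 bp
  [152,162): 10 bp

[3,5,6,7,7,8,8,8,9,10,10,12,13,13,14,14,15]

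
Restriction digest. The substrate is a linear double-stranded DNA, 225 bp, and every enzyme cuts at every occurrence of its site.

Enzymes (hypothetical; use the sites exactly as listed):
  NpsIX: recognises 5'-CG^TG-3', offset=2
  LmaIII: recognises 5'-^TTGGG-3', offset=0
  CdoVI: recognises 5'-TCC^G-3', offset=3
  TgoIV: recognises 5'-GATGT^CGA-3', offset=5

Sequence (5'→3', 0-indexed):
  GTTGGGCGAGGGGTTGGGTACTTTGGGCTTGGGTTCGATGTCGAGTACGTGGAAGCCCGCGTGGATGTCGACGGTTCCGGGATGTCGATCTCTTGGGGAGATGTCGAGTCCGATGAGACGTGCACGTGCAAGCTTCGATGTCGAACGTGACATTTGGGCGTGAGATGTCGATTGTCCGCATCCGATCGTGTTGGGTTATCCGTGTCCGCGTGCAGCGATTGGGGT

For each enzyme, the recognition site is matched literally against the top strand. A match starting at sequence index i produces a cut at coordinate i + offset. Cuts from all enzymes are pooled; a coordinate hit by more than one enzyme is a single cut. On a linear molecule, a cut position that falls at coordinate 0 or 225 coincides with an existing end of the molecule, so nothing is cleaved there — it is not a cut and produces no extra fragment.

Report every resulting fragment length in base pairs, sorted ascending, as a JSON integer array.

Scan for sites:
  NpsIX CGTG/2: at [47, 59, 118, 124, 145, 158, 186, 200, 208] ⇒ [49, 61, 120, 126, 147, 160, 188, 202, 210]
  LmaIII TTGGG/0: at [1, 13, 22, 28, 92, 153, 190, 218] ⇒ [1, 13, 22, 28, 92, 153, 190, 218]
  CdoVI TCCG/3: at [75, 108, 174, 180, 198, 204] ⇒ [78, 111, 177, 183, 201, 207]
  TgoIV GATGTCGA/5: at [36, 63, 80, 99, 136, 163] ⇒ [41, 68, 85, 104, 141, 168]

All cut coordinates (distinct, sorted): [1, 13, 22, 28, 41, 49, 61, 68, 78, 85, 92, 104, 111, 120, 126, 141, 147, 153, 160, 168, 177, 183, 188, 190, 201, 202, 207, 210, 218]

Fragment lengths:
  [0,1): 1 bp
  [1,13): 12 bp
  [13,22): 9 bp
  [22,28): 6 bp
  [28,41): 13 bp
  [41,49): 8 bp
  [49,61): 12 bp
  [61,68): 7 bp
  [68,78): 10 bp
  [78,85): 7 bp
  [85,92): 7 bp
  [92,104): 12 bp
  [104,111): 7 bp
  [111,120): 9 bp
  [120,126): 6 bp
  [126,141): 15 bp
  [141,147): 6 bp
  [147,153): 6 bp
  [153,160): 7 bp
  [160,168): 8 bp
  [168,177): 9 bp
  [177,183): 6 bp
  [183,188): 5 bp
  [188,190): 2 bp
  [190,201): 11 bp
  [201,202): 1 bp
  [202,207): 5 bp
  [207,210): 3 bp
  [210,218): 8 bp
  [218,225): 7 bp

[1,1,2,3,5,5,6,6,6,6,6,7,7,7,7,7,7,8,8,8,9,9,9,10,11,12,12,12,13,15]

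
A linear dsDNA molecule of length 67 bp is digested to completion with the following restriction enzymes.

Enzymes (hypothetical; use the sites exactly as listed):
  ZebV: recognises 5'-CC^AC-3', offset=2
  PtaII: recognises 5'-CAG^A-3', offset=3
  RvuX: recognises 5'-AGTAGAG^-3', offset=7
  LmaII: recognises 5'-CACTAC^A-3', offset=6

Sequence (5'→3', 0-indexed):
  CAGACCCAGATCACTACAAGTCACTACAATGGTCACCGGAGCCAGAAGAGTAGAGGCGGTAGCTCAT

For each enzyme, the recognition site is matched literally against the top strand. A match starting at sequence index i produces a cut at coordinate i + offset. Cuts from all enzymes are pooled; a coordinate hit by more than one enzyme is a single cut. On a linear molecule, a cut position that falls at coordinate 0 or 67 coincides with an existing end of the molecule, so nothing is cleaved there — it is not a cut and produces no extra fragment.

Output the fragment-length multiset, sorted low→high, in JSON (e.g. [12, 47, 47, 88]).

Scan for sites:
  ZebV (CCAC, off=2): no sites
  PtaII CAGA/3: at [0, 6, 42] ⇒ [3, 9, 45]
  RvuX AGTAGAG/7: at [48] ⇒ [55]
  LmaII CACTACA/6: at [11, 21] ⇒ [17, 27]

All cut coordinates (distinct, sorted): [3, 9, 17, 27, 45, 55]

Fragments:
  [0,3): 3 bp
  [3,9): 6 bp
  [9,17): 8 bp
  [17,27): 10 bp
  [27,45): 18 bp
  [45,55): 10 bp
  [55,67): 12 bp

[3,6,8,10,10,12,18]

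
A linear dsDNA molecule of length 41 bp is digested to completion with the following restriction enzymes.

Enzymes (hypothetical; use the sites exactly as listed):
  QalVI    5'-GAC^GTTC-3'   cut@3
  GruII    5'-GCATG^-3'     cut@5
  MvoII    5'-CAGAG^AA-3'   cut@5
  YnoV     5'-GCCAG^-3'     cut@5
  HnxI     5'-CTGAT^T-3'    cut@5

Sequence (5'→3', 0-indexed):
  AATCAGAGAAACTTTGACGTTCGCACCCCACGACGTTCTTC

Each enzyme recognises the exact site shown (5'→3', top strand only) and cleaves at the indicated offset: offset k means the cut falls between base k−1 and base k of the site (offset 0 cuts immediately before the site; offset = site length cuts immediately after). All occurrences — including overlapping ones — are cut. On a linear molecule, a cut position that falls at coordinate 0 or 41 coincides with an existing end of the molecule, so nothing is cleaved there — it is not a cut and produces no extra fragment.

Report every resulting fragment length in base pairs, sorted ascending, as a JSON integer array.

Per-enzyme occurrences:
  QalVI GACGTTC/3: at [15, 31] ⇒ [18, 34]
  GruII (GCATG, off=5): no sites
  MvoII CAGAGAA/5: at [3] ⇒ [8]
  YnoV (GCCAG, off=5): no sites
  HnxI (CTGATT, off=5): no sites

All cut coordinates (distinct, sorted): [8, 18, 34]

Fragment lengths:
  [0,8): 8 bp
  [8,18): 10 bp
  [18,34): 16 bp
  [34,41): 7 bp

[7,8,10,16]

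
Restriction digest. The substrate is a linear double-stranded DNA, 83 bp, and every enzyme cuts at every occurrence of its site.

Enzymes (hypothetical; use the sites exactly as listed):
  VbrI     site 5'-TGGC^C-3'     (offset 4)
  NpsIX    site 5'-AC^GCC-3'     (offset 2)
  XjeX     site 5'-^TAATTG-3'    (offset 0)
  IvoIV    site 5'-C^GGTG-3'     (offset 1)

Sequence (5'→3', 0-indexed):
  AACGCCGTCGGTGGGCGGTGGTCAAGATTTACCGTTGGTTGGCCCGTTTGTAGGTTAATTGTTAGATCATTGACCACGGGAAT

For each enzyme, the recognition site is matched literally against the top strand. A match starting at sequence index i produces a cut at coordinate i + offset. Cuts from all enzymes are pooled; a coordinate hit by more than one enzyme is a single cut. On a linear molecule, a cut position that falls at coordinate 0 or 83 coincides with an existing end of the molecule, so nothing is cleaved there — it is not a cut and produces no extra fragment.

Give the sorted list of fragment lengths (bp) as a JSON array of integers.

[3,6,7,12,27,28]

Site scan:
  VbrI (TGGCC, off=4): starts [39] → cuts [43]
  NpsIX (ACGCC, off=2): starts [1] → cuts [3]
  XjeX (TAATTG, off=0): starts [55] → cuts [55]
  IvoIV (CGGTG, off=1): starts [8, 15] → cuts [9, 16]

All cut coordinates (distinct, sorted): [3, 9, 16, 43, 55]

Fragments:
  [0,3): 3 bp
  [3,9): 6 bp
  [9,16): 7 bp
  [16,43): 27 bp
  [43,55): 12 bp
  [55,83): 28 bp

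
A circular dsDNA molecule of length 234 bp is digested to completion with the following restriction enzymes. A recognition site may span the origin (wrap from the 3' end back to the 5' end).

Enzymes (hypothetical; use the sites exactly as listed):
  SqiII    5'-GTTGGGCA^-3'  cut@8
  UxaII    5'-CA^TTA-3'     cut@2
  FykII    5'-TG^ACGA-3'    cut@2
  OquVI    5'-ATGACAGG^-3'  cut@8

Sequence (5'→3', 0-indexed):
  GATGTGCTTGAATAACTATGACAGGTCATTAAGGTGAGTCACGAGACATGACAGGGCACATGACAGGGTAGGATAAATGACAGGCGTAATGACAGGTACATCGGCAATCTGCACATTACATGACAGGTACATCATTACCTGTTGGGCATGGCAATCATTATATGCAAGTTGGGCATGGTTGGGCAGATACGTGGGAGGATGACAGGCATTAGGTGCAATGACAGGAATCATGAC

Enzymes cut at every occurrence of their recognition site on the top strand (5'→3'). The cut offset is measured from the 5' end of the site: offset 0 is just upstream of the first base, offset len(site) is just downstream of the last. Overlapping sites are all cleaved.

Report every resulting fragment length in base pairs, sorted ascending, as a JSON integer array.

[2,3,7,7,9,10,12,12,12,14,17,17,18,19,21,27,27]

Per-enzyme occurrences:
  SqiII (GTTGGGCA, off=8): starts [140, 167, 177] → cuts [148, 175, 185]
  UxaII (CATTA, off=2): starts [26, 113, 132, 155, 206] → cuts [28, 115, 134, 157, 208]
  FykII (TGACGA, off=2): starts [230] → cuts [232]
  OquVI (ATGACAGG, off=8): starts [17, 47, 59, 76, 88, 119, 198, 217] → cuts [25, 55, 67, 84, 96, 127, 206, 225]

Pooled cuts: [25, 28, 55, 67, 84, 96, 115, 127, 134, 148, 157, 175, 185, 206, 208, 225, 232]

Fragment lengths:
  25→28: 3 bp
  28→55: 27 bp
  55→67: 12 bp
  67→84: 17 bp
  84→96: 12 bp
  96→115: 19 bp
  115→127: 12 bp
  127→134: 7 bp
  134→148: 14 bp
  148→157: 9 bp
  157→175: 18 bp
  175→185: 10 bp
  185→206: 21 bp
  206→208: 2 bp
  208→225: 17 bp
  225→232: 7 bp
  232→25 (wrap): 234-232+25 = 27 bp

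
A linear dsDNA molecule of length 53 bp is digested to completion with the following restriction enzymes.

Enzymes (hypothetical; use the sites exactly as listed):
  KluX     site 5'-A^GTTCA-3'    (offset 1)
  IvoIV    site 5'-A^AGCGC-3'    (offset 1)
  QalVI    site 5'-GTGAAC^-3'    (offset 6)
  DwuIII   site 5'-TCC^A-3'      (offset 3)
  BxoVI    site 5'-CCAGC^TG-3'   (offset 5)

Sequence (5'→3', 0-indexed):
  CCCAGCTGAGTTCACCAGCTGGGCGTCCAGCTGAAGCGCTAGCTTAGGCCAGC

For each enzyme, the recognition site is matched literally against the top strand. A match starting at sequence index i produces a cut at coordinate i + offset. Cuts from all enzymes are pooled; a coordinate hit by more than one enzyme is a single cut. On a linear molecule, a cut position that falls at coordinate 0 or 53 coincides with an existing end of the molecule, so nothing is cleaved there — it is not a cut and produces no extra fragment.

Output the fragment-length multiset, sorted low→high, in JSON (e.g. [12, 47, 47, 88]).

[3,3,3,6,9,10,19]

Site scan:
  KluX (AGTTCA, off=1): starts [8] → cuts [9]
  IvoIV (AAGCGC, off=1): starts [33] → cuts [34]
  QalVI (GTGAAC, off=6): no sites
  DwuIII (TCCA, off=3): starts [25] → cuts [28]
  BxoVI (CCAGCTG, off=5): starts [1, 14, 26] → cuts [6, 19, 31]

All cut coordinates (distinct, sorted): [6, 9, 19, 28, 31, 34]

Fragment lengths:
  [0,6): 6 bp
  [6,9): 3 bp
  [9,19): 10 bp
  [19,28): 9 bp
  [28,31): 3 bp
  [31,34): 3 bp
  [34,53): 19 bp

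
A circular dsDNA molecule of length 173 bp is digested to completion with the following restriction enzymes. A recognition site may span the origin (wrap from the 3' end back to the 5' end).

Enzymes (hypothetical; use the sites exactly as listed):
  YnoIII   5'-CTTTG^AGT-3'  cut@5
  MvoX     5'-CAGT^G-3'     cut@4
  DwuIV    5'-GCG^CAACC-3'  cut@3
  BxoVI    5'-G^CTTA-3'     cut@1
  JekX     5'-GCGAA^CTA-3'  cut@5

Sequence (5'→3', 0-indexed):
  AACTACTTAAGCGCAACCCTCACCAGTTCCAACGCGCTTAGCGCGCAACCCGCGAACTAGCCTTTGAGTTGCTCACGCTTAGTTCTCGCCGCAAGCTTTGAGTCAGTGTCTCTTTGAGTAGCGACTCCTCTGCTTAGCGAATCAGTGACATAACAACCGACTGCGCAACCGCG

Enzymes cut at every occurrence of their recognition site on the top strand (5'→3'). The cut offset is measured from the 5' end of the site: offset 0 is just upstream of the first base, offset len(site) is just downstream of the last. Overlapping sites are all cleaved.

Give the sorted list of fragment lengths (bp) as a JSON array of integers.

[7,9,9,10,10,11,11,11,14,16,19,23,23]

Per-enzyme occurrences:
  YnoIII (CTTTGAGT, off=5): starts [61, 95, 111] → cuts [66, 100, 116]
  MvoX (CAGTG, off=4): starts [103, 142] → cuts [107, 146]
  DwuIV (GCGCAACC, off=3): starts [10, 42, 162] → cuts [13, 45, 165]
  BxoVI (GCTTA, off=1): starts [35, 76, 131] → cuts [36, 77, 132]
  JekX (GCGAACTA, off=5): starts [51, 170] → cuts [2, 56]

All cut coordinates (distinct, sorted): [2, 13, 36, 45, 56, 66, 77, 100, 107, 116, 132, 146, 165]

Fragment lengths:
  2→13: 11 bp
  13→36: 23 bp
  36→45: 9 bp
  45→56: 11 bp
  56→66: 10 bp
  66→77: 11 bp
  77→100: 23 bp
  100→107: 7 bp
  107→116: 9 bp
  116→132: 16 bp
  132→146: 14 bp
  146→165: 19 bp
  165→2 (wrap): 173-165+2 = 10 bp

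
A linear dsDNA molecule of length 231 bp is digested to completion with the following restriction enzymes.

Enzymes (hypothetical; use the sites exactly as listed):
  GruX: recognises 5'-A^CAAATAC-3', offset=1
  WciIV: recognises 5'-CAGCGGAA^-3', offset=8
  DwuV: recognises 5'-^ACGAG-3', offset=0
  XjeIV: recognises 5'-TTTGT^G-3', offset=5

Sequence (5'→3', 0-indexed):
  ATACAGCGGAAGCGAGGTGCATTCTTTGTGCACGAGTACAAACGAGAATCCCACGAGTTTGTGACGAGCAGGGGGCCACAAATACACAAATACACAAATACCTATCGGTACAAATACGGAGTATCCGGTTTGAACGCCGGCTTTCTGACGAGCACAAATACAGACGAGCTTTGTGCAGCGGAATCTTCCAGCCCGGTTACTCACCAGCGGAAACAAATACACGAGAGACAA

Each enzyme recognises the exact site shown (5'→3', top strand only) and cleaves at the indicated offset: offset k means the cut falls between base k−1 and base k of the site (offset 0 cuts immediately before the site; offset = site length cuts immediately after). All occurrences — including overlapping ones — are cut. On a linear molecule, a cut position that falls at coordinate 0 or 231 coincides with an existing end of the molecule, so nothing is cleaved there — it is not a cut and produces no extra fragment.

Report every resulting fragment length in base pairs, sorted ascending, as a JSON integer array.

[1,1,2,7,7,8,8,9,9,10,10,11,11,11,11,15,16,18,29,37]

Site scan:
  GruX (ACAAATAC, off=1): starts [77, 85, 93, 109, 153, 212] → cuts [78, 86, 94, 110, 154, 213]
  WciIV (CAGCGGAA, off=8): starts [3, 175, 204] → cuts [11, 183, 212]
  DwuV (ACGAG, off=0): starts [31, 41, 52, 63, 147, 163, 220] → cuts [31, 41, 52, 63, 147, 163, 220]
  XjeIV (TTTGTG, off=5): starts [24, 57, 169] → cuts [29, 62, 174]

Pooled cuts: [11, 29, 31, 41, 52, 62, 63, 78, 86, 94, 110, 147, 154, 163, 174, 183, 212, 213, 220]

Fragments:
  [0,11): 11 bp
  [11,29): 18 bp
  [29,31): 2 bp
  [31,41): 10 bp
  [41,52): 11 bp
  [52,62): 10 bp
  [62,63): 1 bp
  [63,78): 15 bp
  [78,86): 8 bp
  [86,94): 8 bp
  [94,110): 16 bp
  [110,147): 37 bp
  [147,154): 7 bp
  [154,163): 9 bp
  [163,174): 11 bp
  [174,183): 9 bp
  [183,212): 29 bp
  [212,213): 1 bp
  [213,220): 7 bp
  [220,231): 11 bp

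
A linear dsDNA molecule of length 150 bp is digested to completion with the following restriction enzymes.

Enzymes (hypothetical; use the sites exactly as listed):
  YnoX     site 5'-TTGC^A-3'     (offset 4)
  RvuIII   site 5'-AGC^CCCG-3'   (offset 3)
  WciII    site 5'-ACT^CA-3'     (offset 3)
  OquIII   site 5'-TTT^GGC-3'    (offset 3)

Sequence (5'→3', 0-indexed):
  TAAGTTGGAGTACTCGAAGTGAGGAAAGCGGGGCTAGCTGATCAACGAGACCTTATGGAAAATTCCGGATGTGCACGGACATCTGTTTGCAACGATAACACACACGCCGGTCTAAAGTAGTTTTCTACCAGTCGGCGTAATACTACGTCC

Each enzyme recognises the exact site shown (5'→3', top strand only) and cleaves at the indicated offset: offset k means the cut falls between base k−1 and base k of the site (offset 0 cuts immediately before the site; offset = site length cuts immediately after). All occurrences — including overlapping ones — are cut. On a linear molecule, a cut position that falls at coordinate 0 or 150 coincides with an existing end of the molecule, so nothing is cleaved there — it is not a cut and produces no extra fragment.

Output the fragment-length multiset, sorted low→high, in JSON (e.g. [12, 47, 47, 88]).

Scan for sites:
  YnoX TTGCA/4: at [86] ⇒ [90]
  RvuIII (AGCCCCG, off=3): no sites
  WciII (ACTCA, off=3): no sites
  OquIII (TTTGGC, off=3): no sites

All cut coordinates (distinct, sorted): [90]

Fragments:
  [0,90): 90 bp
  [90,150): 60 bp

[60,90]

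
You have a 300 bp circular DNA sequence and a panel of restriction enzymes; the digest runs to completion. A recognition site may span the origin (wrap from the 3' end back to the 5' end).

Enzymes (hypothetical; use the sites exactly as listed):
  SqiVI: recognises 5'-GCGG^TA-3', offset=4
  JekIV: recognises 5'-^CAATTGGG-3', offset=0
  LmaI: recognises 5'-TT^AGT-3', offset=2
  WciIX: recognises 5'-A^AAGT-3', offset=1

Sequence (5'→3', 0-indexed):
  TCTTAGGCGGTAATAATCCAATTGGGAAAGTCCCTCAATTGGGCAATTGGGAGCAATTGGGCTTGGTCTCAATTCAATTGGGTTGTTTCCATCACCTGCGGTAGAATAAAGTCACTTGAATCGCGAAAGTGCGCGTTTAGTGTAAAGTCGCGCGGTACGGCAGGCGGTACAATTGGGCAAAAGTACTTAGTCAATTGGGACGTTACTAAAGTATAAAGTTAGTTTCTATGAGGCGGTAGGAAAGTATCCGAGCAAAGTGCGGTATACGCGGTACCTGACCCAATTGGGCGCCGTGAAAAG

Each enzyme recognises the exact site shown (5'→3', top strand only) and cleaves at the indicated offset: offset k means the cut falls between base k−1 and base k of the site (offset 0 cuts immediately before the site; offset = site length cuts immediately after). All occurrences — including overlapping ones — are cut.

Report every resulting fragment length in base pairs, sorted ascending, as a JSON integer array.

Site scan:
  SqiVI GCGGTA/4: at [6, 97, 151, 163, 232, 258, 267] ⇒ [10, 101, 155, 167, 236, 262, 271]
  JekIV CAATTGGG/0: at [18, 35, 43, 53, 74, 169, 191, 280] ⇒ [18, 35, 43, 53, 74, 169, 191, 280]
  LmaI TTAGT/2: at [136, 186, 218] ⇒ [138, 188, 220]
  WciIX AAAGT/1: at [26, 107, 125, 143, 179, 207, 214, 240, 253, 296] ⇒ [27, 108, 126, 144, 180, 208, 215, 241, 254, 297]

All cut coordinates (distinct, sorted): [10, 18, 27, 35, 43, 53, 74, 101, 108, 126, 138, 144, 155, 167, 169, 180, 188, 191, 208, 215, 220, 236, 241, 254, 262, 271, 280, 297]

Fragments:
  10→18: 8 bp
  18→27: 9 bp
  27→35: 8 bp
  35→43: 8 bp
  43→53: 10 bp
  53→74: 21 bp
  74→101: 27 bp
  101→108: 7 bp
  108→126: 18 bp
  126→138: 12 bp
  138→144: 6 bp
  144→155: 11 bp
  155→167: 12 bp
  167→169: 2 bp
  169→180: 11 bp
  180→188: 8 bp
  188→191: 3 bp
  191→208: 17 bp
  208→215: 7 bp
  215→220: 5 bp
  220→236: 16 bp
  236→241: 5 bp
  241→254: 13 bp
  254→262: 8 bp
  262→271: 9 bp
  271→280: 9 bp
  280→297: 17 bp
  297→10 (wrap): 300-297+10 = 13 bp

[2,3,5,5,6,7,7,8,8,8,8,8,9,9,9,10,11,11,12,12,13,13,16,17,17,18,21,27]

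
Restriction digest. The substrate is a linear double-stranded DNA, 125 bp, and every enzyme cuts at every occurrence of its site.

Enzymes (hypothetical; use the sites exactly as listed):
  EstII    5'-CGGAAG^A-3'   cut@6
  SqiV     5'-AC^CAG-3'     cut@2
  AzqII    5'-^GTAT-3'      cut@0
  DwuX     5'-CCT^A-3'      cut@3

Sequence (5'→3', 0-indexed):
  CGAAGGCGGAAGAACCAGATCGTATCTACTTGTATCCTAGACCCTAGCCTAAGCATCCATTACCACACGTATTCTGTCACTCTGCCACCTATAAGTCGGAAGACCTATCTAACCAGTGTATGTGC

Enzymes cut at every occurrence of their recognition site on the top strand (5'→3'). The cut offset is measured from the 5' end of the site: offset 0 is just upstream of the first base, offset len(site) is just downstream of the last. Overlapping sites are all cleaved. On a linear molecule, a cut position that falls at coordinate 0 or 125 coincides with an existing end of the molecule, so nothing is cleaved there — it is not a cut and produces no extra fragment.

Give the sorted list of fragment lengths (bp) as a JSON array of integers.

Scan for sites:
  EstII (CGGAAGA, off=6): starts [6, 96] → cuts [12, 102]
  SqiV (ACCAG, off=2): starts [13, 111] → cuts [15, 113]
  AzqII (GTAT, off=0): starts [21, 31, 68, 117] → cuts [21, 31, 68, 117]
  DwuX (CCTA, off=3): starts [35, 42, 47, 87, 103] → cuts [38, 45, 50, 90, 106]

Pooled cuts: [12, 15, 21, 31, 38, 45, 50, 68, 90, 102, 106, 113, 117]

Fragments:
  [0,12): 12 bp
  [12,15): 3 bp
  [15,21): 6 bp
  [21,31): 10 bp
  [31,38): 7 bp
  [38,45): 7 bp
  [45,50): 5 bp
  [50,68): 18 bp
  [68,90): 22 bp
  [90,102): 12 bp
  [102,106): 4 bp
  [106,113): 7 bp
  [113,117): 4 bp
  [117,125): 8 bp

[3,4,4,5,6,7,7,7,8,10,12,12,18,22]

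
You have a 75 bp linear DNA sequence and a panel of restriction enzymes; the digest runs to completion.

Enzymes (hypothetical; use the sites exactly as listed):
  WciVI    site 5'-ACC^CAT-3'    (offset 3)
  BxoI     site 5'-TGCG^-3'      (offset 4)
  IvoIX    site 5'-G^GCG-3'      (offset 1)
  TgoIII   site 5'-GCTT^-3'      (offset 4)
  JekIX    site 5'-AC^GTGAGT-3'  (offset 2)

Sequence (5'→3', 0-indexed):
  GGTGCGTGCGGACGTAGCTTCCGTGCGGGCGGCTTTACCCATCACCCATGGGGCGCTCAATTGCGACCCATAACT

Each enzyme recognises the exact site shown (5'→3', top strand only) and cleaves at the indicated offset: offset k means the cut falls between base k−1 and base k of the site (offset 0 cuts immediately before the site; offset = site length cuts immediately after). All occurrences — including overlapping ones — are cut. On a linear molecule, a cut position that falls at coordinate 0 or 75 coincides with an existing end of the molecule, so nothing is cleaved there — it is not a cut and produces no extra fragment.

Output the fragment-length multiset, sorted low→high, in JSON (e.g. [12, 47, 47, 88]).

[1,3,4,4,6,6,7,7,7,7,10,13]

Site scan:
  WciVI (ACCCAT, off=3): starts [36, 43, 65] → cuts [39, 46, 68]
  BxoI (TGCG, off=4): starts [2, 6, 23, 61] → cuts [6, 10, 27, 65]
  IvoIX (GGCG, off=1): starts [27, 51] → cuts [28, 52]
  TgoIII (GCTT, off=4): starts [16, 31] → cuts [20, 35]
  JekIX (ACGTGAGT, off=2): no sites

Pooled cuts: [6, 10, 20, 27, 28, 35, 39, 46, 52, 65, 68]

Fragments:
  [0,6): 6 bp
  [6,10): 4 bp
  [10,20): 10 bp
  [20,27): 7 bp
  [27,28): 1 bp
  [28,35): 7 bp
  [35,39): 4 bp
  [39,46): 7 bp
  [46,52): 6 bp
  [52,65): 13 bp
  [65,68): 3 bp
  [68,75): 7 bp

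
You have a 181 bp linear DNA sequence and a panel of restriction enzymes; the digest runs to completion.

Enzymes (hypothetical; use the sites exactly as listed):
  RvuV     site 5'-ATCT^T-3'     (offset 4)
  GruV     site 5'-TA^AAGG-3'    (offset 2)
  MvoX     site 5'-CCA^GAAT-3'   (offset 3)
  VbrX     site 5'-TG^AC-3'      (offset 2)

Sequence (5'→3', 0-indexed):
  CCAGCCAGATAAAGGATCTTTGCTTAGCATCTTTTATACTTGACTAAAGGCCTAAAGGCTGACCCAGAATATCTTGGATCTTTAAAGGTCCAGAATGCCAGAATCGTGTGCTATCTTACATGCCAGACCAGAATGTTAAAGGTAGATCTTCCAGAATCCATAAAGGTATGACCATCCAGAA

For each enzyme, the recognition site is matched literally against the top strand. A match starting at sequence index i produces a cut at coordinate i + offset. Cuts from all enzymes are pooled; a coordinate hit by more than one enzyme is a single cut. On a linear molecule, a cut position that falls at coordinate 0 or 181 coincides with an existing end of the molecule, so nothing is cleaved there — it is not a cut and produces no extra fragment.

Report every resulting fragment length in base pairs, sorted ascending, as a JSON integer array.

Site scan:
  RvuV (ATCTT, off=4): starts [15, 28, 70, 77, 112, 145] → cuts [19, 32, 74, 81, 116, 149]
  GruV (TAAAGG, off=2): starts [9, 44, 52, 82, 136, 160] → cuts [11, 46, 54, 84, 138, 162]
  MvoX (CCAGAAT, off=3): starts [63, 89, 97, 127, 150] → cuts [66, 92, 100, 130, 153]
  VbrX (TGAC, off=2): starts [40, 59, 168] → cuts [42, 61, 170]

All cut coordinates (distinct, sorted): [11, 19, 32, 42, 46, 54, 61, 66, 74, 81, 84, 92, 100, 116, 130, 138, 149, 153, 162, 170]

Fragment lengths:
  [0,11): 11 bp
  [11,19): 8 bp
  [19,32): 13 bp
  [32,42): 10 bp
  [42,46): 4 bp
  [46,54): 8 bp
  [54,61): 7 bp
  [61,66): 5 bp
  [66,74): 8 bp
  [74,81): 7 bp
  [81,84): 3 bp
  [84,92): 8 bp
  [92,100): 8 bp
  [100,116): 16 bp
  [116,130): 14 bp
  [130,138): 8 bp
  [138,149): 11 bp
  [149,153): 4 bp
  [153,162): 9 bp
  [162,170): 8 bp
  [170,181): 11 bp

[3,4,4,5,7,7,8,8,8,8,8,8,8,9,10,11,11,11,13,14,16]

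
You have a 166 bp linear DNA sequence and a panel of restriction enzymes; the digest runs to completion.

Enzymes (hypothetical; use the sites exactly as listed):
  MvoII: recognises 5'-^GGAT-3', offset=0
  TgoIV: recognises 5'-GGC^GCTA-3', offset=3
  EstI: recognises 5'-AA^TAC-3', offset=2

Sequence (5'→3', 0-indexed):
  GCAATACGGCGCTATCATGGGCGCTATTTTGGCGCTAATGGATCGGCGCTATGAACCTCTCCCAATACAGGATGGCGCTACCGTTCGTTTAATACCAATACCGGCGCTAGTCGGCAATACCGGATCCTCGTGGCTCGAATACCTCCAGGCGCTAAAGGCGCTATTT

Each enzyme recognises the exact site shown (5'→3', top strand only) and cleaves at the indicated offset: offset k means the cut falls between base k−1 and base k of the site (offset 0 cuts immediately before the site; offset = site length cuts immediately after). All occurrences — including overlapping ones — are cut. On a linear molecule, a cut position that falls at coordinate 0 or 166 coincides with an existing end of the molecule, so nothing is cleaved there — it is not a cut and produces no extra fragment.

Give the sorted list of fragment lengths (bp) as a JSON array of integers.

[4,4,4,6,6,6,7,7,7,8,9,11,11,12,12,16,18,18]

Per-enzyme occurrences:
  MvoII (GGAT, off=0): starts [39, 69, 121] → cuts [39, 69, 121]
  TgoIV (GGCGCTA, off=3): starts [7, 19, 30, 44, 73, 102, 147, 156] → cuts [10, 22, 33, 47, 76, 105, 150, 159]
  EstI (AATAC, off=2): starts [2, 63, 90, 96, 115, 137] → cuts [4, 65, 92, 98, 117, 139]

Pooled cuts: [4, 10, 22, 33, 39, 47, 65, 69, 76, 92, 98, 105, 117, 121, 139, 150, 159]

Fragments:
  [0,4): 4 bp
  [4,10): 6 bp
  [10,22): 12 bp
  [22,33): 11 bp
  [33,39): 6 bp
  [39,47): 8 bp
  [47,65): 18 bp
  [65,69): 4 bp
  [69,76): 7 bp
  [76,92): 16 bp
  [92,98): 6 bp
  [98,105): 7 bp
  [105,117): 12 bp
  [117,121): 4 bp
  [121,139): 18 bp
  [139,150): 11 bp
  [150,159): 9 bp
  [159,166): 7 bp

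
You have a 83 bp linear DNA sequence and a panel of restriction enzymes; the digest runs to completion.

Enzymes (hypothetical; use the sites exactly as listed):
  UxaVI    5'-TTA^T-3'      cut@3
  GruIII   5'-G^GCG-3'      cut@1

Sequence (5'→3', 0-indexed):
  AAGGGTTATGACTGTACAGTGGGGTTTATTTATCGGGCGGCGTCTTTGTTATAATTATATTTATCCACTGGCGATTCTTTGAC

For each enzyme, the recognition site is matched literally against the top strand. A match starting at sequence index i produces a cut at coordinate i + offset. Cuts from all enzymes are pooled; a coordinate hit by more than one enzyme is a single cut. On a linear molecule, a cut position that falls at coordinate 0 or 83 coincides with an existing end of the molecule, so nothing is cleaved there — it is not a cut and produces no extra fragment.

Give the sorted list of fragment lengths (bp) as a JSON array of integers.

Per-enzyme occurrences:
  UxaVI TTAT/3: at [5, 25, 29, 48, 54, 60] ⇒ [8, 28, 32, 51, 57, 63]
  GruIII GGCG/1: at [35, 38, 69] ⇒ [36, 39, 70]

Pooled cuts: [8, 28, 32, 36, 39, 51, 57, 63, 70]

Fragments:
  [0,8): 8 bp
  [8,28): 20 bp
  [28,32): 4 bp
  [32,36): 4 bp
  [36,39): 3 bp
  [39,51): 12 bp
  [51,57): 6 bp
  [57,63): 6 bp
  [63,70): 7 bp
  [70,83): 13 bp

[3,4,4,6,6,7,8,12,13,20]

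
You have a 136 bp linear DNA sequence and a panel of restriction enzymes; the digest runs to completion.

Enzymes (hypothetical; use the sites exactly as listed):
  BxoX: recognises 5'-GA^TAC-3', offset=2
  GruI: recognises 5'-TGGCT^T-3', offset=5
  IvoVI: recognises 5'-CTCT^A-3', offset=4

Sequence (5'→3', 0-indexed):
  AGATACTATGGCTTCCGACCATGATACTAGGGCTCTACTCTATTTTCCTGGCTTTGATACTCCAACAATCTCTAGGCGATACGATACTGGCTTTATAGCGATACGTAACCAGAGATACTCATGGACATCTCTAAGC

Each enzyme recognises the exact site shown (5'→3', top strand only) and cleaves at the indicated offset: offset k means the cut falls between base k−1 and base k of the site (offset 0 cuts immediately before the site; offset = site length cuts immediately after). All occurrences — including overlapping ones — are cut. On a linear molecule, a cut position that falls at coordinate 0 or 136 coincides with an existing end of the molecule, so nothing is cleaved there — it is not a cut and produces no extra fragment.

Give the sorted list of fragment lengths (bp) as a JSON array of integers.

Per-enzyme occurrences:
  BxoX (GATAC, off=2): starts [1, 22, 55, 77, 82, 99, 113] → cuts [3, 24, 57, 79, 84, 101, 115]
  GruI (TGGCTT, off=5): starts [8, 48, 87] → cuts [13, 53, 92]
  IvoVI (CTCTA, off=4): starts [32, 37, 69, 128] → cuts [36, 41, 73, 132]

All cut coordinates (distinct, sorted): [3, 13, 24, 36, 41, 53, 57, 73, 79, 84, 92, 101, 115, 132]

Fragment lengths:
  [0,3): 3 bp
  [3,13): 10 bp
  [13,24): 11 bp
  [24,36): 12 bp
  [36,41): 5 bp
  [41,53): 12 bp
  [53,57): 4 bp
  [57,73): 16 bp
  [73,79): 6 bp
  [79,84): 5 bp
  [84,92): 8 bp
  [92,101): 9 bp
  [101,115): 14 bp
  [115,132): 17 bp
  [132,136): 4 bp

[3,4,4,5,5,6,8,9,10,11,12,12,14,16,17]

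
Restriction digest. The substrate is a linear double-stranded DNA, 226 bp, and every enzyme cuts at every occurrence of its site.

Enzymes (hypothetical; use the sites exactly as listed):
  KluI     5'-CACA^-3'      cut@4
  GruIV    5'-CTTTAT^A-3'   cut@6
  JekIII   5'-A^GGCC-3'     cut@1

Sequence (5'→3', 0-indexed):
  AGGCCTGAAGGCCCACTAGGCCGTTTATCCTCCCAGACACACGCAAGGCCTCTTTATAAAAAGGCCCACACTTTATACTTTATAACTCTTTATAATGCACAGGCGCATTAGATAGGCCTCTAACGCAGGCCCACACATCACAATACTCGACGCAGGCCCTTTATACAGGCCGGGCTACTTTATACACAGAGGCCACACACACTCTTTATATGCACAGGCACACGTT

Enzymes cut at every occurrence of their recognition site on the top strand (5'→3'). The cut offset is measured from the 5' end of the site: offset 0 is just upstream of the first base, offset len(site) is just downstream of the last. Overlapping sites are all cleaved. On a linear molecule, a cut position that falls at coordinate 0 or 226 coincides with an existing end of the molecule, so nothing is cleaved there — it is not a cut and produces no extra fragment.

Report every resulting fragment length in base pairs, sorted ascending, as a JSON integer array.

[1,2,2,2,2,3,4,5,5,5,5,6,6,7,7,7,8,8,8,8,8,9,10,10,11,12,13,13,16,23]

Scan for sites:
  KluI (CACA, off=4): starts [37, 66, 97, 131, 133, 138, 184, 193, 195, 197, 212, 218] → cuts [41, 70, 101, 135, 137, 142, 188, 197, 199, 201, 216, 222]
  GruIV (CTTTATA, off=6): starts [51, 70, 77, 87, 158, 177, 203] → cuts [57, 76, 83, 93, 164, 183, 209]
  JekIII (AGGCC, off=1): starts [0, 8, 17, 45, 61, 113, 126, 153, 166, 189] → cuts [1, 9, 18, 46, 62, 114, 127, 154, 167, 190]

Pooled cuts: [1, 9, 18, 41, 46, 57, 62, 70, 76, 83, 93, 101, 114, 127, 135, 137, 142, 154, 164, 167, 183, 188, 190, 197, 199, 201, 209, 216, 222]

Fragments:
  [0,1): 1 bp
  [1,9): 8 bp
  [9,18): 9 bp
  [18,41): 23 bp
  [41,46): 5 bp
  [46,57): 11 bp
  [57,62): 5 bp
  [62,70): 8 bp
  [70,76): 6 bp
  [76,83): 7 bp
  [83,93): 10 bp
  [93,101): 8 bp
  [101,114): 13 bp
  [114,127): 13 bp
  [127,135): 8 bp
  [135,137): 2 bp
  [137,142): 5 bp
  [142,154): 12 bp
  [154,164): 10 bp
  [164,167): 3 bp
  [167,183): 16 bp
  [183,188): 5 bp
  [188,190): 2 bp
  [190,197): 7 bp
  [197,199): 2 bp
  [199,201): 2 bp
  [201,209): 8 bp
  [209,216): 7 bp
  [216,222): 6 bp
  [222,226): 4 bp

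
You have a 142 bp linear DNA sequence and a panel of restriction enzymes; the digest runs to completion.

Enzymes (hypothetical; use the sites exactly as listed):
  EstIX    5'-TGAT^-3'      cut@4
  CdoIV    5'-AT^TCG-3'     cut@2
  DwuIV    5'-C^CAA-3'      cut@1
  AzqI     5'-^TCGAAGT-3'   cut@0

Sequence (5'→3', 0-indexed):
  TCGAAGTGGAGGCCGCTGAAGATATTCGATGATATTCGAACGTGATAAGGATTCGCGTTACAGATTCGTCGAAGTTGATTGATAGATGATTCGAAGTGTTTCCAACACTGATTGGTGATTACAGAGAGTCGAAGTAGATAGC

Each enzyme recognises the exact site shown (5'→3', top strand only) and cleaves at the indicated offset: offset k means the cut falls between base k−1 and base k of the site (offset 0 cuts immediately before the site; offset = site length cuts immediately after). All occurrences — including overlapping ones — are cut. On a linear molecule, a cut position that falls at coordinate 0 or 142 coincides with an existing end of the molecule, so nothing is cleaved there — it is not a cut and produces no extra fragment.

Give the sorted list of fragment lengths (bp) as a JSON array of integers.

[2,3,4,6,7,7,8,9,10,11,11,12,13,14,25]

Per-enzyme occurrences:
  EstIX (TGAT, off=4): starts [29, 42, 75, 79, 86, 108, 115] → cuts [33, 46, 79, 83, 90, 112, 119]
  CdoIV (ATTCG, off=2): starts [23, 33, 50, 63, 88] → cuts [25, 35, 52, 65, 90]
  DwuIV (CCAA, off=1): starts [101] → cuts [102]
  AzqI (TCGAAGT, off=0): starts [0, 68, 90, 128] → cuts [68, 90, 128] (position 0 is a terminus of the linear molecule — no cut)

All cut coordinates (distinct, sorted): [25, 33, 35, 46, 52, 65, 68, 79, 83, 90, 102, 112, 119, 128]

Fragment lengths:
  [0,25): 25 bp
  [25,33): 8 bp
  [33,35): 2 bp
  [35,46): 11 bp
  [46,52): 6 bp
  [52,65): 13 bp
  [65,68): 3 bp
  [68,79): 11 bp
  [79,83): 4 bp
  [83,90): 7 bp
  [90,102): 12 bp
  [102,112): 10 bp
  [112,119): 7 bp
  [119,128): 9 bp
  [128,142): 14 bp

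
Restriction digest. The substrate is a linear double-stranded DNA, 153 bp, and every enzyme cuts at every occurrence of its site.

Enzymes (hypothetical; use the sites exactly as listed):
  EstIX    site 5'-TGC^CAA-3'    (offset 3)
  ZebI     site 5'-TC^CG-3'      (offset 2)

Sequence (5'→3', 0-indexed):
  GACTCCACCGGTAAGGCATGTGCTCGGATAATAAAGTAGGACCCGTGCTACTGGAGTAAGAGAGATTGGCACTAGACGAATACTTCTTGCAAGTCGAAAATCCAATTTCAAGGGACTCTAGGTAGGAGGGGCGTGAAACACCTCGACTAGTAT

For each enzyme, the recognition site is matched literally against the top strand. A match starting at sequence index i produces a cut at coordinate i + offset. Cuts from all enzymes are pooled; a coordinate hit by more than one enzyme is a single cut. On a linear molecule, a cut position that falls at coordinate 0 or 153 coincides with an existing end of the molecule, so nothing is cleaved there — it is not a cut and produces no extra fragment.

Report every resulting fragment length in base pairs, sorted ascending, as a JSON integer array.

[153]

Scan for sites:
  EstIX (TGCCAA, off=3): no sites
  ZebI (TCCG, off=2): no sites

Pooled cuts: ∅

Fragments:
  no cuts → one linear fragment of 153 bp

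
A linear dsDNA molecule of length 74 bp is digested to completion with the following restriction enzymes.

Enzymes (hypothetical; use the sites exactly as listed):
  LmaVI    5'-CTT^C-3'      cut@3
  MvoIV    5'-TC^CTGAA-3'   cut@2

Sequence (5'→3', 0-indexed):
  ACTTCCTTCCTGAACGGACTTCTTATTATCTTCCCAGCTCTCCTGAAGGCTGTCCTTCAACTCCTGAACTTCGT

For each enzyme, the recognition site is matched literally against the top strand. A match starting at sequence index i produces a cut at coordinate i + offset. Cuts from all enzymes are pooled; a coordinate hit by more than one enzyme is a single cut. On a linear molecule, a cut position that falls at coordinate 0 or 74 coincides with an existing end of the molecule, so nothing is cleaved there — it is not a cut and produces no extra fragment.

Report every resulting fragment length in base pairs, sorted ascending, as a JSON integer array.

Site scan:
  LmaVI CTTC/3: at [1, 5, 18, 29, 54, 68] ⇒ [4, 8, 21, 32, 57, 71]
  MvoIV TCCTGAA/2: at [7, 40, 61] ⇒ [9, 42, 63]

All cut coordinates (distinct, sorted): [4, 8, 9, 21, 32, 42, 57, 63, 71]

Fragments:
  [0,4): 4 bp
  [4,8): 4 bp
  [8,9): 1 bp
  [9,21): 12 bp
  [21,32): 11 bp
  [32,42): 10 bp
  [42,57): 15 bp
  [57,63): 6 bp
  [63,71): 8 bp
  [71,74): 3 bp

[1,3,4,4,6,8,10,11,12,15]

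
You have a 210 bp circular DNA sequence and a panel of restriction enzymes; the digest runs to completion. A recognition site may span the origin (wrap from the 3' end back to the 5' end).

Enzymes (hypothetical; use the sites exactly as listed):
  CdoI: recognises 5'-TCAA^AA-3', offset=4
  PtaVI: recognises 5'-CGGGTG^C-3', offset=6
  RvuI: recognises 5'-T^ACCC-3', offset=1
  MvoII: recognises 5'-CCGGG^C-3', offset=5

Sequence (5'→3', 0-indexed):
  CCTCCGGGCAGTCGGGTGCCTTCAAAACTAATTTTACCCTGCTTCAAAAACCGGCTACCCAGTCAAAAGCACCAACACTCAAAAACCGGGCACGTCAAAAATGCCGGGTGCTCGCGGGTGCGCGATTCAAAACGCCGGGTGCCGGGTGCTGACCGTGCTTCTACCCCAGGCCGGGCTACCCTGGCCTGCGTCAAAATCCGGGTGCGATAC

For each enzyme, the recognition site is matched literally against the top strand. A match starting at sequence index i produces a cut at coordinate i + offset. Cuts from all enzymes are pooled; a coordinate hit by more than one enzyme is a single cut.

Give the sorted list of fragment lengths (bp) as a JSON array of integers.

Scan for sites:
  CdoI TCAAAA/4: at [21, 43, 62, 78, 94, 126, 190] ⇒ [25, 47, 66, 82, 98, 130, 194]
  PtaVI CGGGTGC/6: at [12, 104, 114, 135, 142, 198] ⇒ [18, 110, 120, 141, 148, 204]
  RvuI TACCC/1: at [34, 55, 161, 176, 207] ⇒ [35, 56, 162, 177, 208]
  MvoII CCGGGC/5: at [3, 85, 170] ⇒ [8, 90, 175]

All cut coordinates (distinct, sorted): [8, 18, 25, 35, 47, 56, 66, 82, 90, 98, 110, 120, 130, 141, 148, 162, 175, 177, 194, 204, 208]

Fragments:
  8→18: 10 bp
  18→25: 7 bp
  25→35: 10 bp
  35→47: 12 bp
  47→56: 9 bp
  56→66: 10 bp
  66→82: 16 bp
  82→90: 8 bp
  90→98: 8 bp
  98→110: 12 bp
  110→120: 10 bp
  120→130: 10 bp
  130→141: 11 bp
  141→148: 7 bp
  148→162: 14 bp
  162→175: 13 bp
  175→177: 2 bp
  177→194: 17 bp
  194→204: 10 bp
  204→208: 4 bp
  208→8 (wrap): 210-208+8 = 10 bp

[2,4,7,7,8,8,9,10,10,10,10,10,10,10,11,12,12,13,14,16,17]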